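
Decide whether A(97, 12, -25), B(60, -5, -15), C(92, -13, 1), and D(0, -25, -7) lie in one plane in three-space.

A normal to the plane through A, B, C is n = AB × AC = (-192, 912, 840).
The plane has equation n·P = -28680. For D: n·D = -28680.
Equal, so D lies in the plane and all four are coplanar.

Yes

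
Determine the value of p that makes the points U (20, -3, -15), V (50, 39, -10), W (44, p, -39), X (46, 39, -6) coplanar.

-3

Coplanarity ⇔ det[UV; UW; UX] = 0.
Expanding, this is linear in p: (140)p + (420) = 0.
So p = -3.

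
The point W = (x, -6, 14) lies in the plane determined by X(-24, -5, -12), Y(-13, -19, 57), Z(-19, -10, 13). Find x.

40

Coplanarity requires XY · (XZ × XW) = 0.
XY = (11, -14, 69), XZ = (5, -5, 25); the triple product is linear in x with coefficient -5 and constant term 200.
Setting it to zero: x = 40.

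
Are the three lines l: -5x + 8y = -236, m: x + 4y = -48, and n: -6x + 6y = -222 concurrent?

Yes

The three lines meet at one point iff the augmented coefficient matrix [aᵢ bᵢ cᵢ] has rank < 3, i.e. its determinant vanishes.
Here the determinant is 0.
It vanishes, so the lines are concurrent at (20, -17).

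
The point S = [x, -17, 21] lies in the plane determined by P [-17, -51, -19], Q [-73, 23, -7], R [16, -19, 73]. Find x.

The plane through P, Q, R has equation 6424x + 5548y − 4234z = -311710.
Substituting S: (6424)x + (-183230) = -311710, so x = -20.

-20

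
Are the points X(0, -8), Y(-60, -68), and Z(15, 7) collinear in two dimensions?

XY = (-60, -60), XZ = (15, 15).
Twice the signed area of △XYZ is (-60)(15) − (-60)(15) = 0.
The triangle is degenerate (zero area), so the points are collinear.

Yes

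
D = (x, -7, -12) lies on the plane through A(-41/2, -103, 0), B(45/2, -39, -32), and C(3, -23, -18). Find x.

-11/2

Coplanarity requires AB · (AC × AD) = 0.
AB = (43, 64, -32), AC = (47/2, 80, -18); the triple product is linear in x with coefficient 1408 and constant term 7744.
Setting it to zero: x = -11/2.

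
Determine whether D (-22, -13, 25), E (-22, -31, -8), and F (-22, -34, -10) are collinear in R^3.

DE = (0, -18, -33), DF = (0, -21, -35).
Comparing components 2 and 3: (-18)(-35) − (-33)(-21) = -63 ≠ 0, so DE and DF are not parallel and the points are not collinear.

No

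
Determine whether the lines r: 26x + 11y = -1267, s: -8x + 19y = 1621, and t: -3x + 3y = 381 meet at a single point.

Lines aᵢx + bᵢy = cᵢ with pairwise distinct directions are concurrent exactly when det[aᵢ bᵢ cᵢ] = 0.
Here the determinant is 0.
It vanishes, so the lines are concurrent at (-72, 55).

Yes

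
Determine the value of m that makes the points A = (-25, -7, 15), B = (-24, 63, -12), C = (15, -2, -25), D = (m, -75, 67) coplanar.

-53

Normal to plane ABC: n = (-2665, -1040, -2795); plane equation n·P = 31980.
Requiring n·D = 31980: (-2665)m + (-109265) = 31980.
So m = -53.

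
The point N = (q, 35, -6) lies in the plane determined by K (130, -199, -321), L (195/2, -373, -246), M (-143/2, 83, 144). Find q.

Coplanarity requires KL · (KM × KN) = 0.
KL = (-65/2, -174, 75), KM = (-403/2, 282, 465); the triple product is linear in q with coefficient -102060 and constant term -663390.
Setting it to zero: q = -13/2.

-13/2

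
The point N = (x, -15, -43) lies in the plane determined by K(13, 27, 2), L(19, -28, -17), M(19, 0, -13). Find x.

34

Coplanarity requires KL · (KM × KN) = 0.
KL = (6, -55, -19), KM = (6, -27, -15); the triple product is linear in x with coefficient 312 and constant term -10608.
Setting it to zero: x = 34.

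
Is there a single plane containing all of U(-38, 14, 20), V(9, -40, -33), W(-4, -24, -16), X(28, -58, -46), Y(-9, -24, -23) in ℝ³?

Yes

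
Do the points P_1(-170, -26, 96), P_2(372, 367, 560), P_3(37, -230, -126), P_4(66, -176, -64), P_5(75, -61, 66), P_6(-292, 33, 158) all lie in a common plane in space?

The plane through P_1, P_2, P_3 has normal n = P_1P_2 × P_1P_3 = (7410, 216372, -191919) and equation n·P = -25309596.
Checking the remaining points: n·P_4 = -25309596, n·P_5 = -25309596, n·P_6 = -25346646.
Since n·P_6 = -25346646 ≠ -25309596, P_6 is off the plane and the points are not all coplanar.

No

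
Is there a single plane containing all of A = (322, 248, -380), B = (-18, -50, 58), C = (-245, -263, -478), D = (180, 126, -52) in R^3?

Yes

With A as base: AB = (-340, -298, 438), AC = (-567, -511, -98), AD = (-142, -122, 328).
AC × AD = (-179564, 199892, -3388).
AB · (AC × AD) = 0.
The scalar triple product vanishes, so the four points are coplanar.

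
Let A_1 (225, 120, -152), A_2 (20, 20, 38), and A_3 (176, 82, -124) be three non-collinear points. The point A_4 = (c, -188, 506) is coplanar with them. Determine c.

The plane through A_1, A_2, A_3 has equation 4420x − 3570y + 2890z = 126820.
Substituting A_4: (4420)c + (2133500) = 126820, so c = -454.

-454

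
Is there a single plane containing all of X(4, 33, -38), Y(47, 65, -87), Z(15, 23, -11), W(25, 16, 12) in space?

No

A normal to the plane through X, Y, Z is n = XY × XZ = (374, -1700, -782).
The plane has equation n·P = -24888. For W: n·W = -27234.
-27234 ≠ -24888, so W is off the plane.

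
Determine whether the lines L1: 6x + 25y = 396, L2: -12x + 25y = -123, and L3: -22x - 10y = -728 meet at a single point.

Intersecting L1 and L2: solving the 2×2 system gives (x, y) = (173/6, 223/25).
Substitute into L3: (-22)(173/6) + (-10)(223/25) = -10853/15.
But L3 requires -728 ≠ -10853/15, so the three lines have no common point.

No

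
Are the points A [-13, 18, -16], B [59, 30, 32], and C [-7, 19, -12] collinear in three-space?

AB = (72, 12, 48), AC = (6, 1, 4).
Each component of AC is 1/12 times the corresponding component of AB, so AC = 1/12·AB and the points are collinear.

Yes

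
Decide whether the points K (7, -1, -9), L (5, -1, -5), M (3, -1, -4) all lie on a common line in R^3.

No

KL = (-2, 0, 4), KM = (-4, 0, 5).
KL × KM = (0, -6, 0).
The cross product is nonzero, so the points do not lie on one line.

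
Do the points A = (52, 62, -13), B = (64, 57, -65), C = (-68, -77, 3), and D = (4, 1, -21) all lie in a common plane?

The four points are coplanar iff the 3×3 determinant with rows AB, AC, AD is zero.
Rows: (12, -5, -52), (-120, -139, 16), (-48, -61, -8).
Expanding along the first row: (12)(2088) − (-5)(1728) + (-52)(648) = 0.
Zero determinant ⇒ coplanar.

Yes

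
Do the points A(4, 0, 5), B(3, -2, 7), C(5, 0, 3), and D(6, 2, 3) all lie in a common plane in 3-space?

No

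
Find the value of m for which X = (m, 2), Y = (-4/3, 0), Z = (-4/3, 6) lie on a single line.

-4/3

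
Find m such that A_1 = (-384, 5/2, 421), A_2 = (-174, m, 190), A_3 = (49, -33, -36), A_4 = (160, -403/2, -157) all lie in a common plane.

-805/2

The points are coplanar iff A_1A_2 · (A_1A_3 × A_1A_4) = 0.
Expanding, this is linear in m: (1666)m + (670565) = 0.
So m = -805/2.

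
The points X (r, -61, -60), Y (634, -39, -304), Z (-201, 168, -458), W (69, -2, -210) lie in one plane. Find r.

Coplanarity ⇔ det[XY; XZ; XW] = 0.
Expanding, this is linear in r: (-25156)r + (-1408736) = 0.
So r = -56.

-56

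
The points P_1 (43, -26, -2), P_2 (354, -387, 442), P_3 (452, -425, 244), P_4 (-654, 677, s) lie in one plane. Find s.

-524

Normal to plane P_1P_2P_3: n = (88350, 105090, 23560); plane equation n·P = 1019590.
Requiring n·P_4 = 1019590: (23560)s + (13365030) = 1019590.
So s = -524.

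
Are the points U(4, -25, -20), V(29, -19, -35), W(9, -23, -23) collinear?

UV = (25, 6, -15), UW = (5, 2, -3).
Comparing components 2 and 3: (6)(-3) − (-15)(2) = 12 ≠ 0, so UV and UW are not parallel and the points are not collinear.

No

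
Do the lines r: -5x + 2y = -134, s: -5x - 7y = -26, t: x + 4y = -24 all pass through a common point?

No

Intersecting r and s: solving the 2×2 system gives (x, y) = (22, -12).
Substitute into t: (1)(22) + (4)(-12) = -26.
But t requires -24 ≠ -26, so the three lines have no common point.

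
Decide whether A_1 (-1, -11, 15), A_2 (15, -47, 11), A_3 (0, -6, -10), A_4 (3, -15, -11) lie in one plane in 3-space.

The four points are coplanar iff the 3×3 determinant with rows A_1A_2, A_1A_3, A_1A_4 is zero.
Rows: (16, -36, -4), (1, 5, -25), (4, -4, -26).
Expanding along the first row: (16)(-230) − (-36)(74) + (-4)(-24) = -920.
Nonzero ⇒ not coplanar.

No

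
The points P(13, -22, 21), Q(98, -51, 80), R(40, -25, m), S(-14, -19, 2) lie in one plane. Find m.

Normal to plane PQS: n = (374, 22, -528); plane equation n·X = -6710.
Requiring n·R = -6710: (-528)m + (14410) = -6710.
So m = 40.

40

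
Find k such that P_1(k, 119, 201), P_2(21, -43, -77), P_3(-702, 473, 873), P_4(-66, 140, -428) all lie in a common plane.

Coplanarity ⇔ det[P_1P_2; P_1P_3; P_1P_4] = 0.
Expanding, this is linear in k: (354966)k + (71348166) = 0.
So k = -201.

-201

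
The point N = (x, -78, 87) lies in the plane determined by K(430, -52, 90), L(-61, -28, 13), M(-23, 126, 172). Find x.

A normal to the plane is n = KL × KM = (15674, 75143, -76526).
N lies in the plane iff n · KN = 0.
This gives (15674)x + (-8463960) = 0, so x = 540.

540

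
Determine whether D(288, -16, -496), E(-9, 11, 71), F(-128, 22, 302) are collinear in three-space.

No

DE = (-297, 27, 567), DF = (-416, 38, 798).
Comparing components 3 and 1: (567)(-416) − (-297)(798) = 1134 ≠ 0, so DE and DF are not parallel and the points are not collinear.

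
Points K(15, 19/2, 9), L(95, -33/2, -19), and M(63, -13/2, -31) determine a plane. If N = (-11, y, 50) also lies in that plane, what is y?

Coplanarity requires KL · (KM × KN) = 0.
KL = (80, -26, -28), KM = (48, -16, -40); the triple product is linear in y with coefficient 1856 and constant term -34336.
Setting it to zero: y = 37/2.

37/2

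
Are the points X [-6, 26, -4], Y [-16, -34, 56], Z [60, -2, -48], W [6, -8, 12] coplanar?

Yes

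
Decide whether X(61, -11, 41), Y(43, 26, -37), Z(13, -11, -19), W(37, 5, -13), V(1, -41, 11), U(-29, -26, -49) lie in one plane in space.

The plane through X, Y, Z has normal n = XY × XZ = (-2220, 2664, 1776) and equation n·P = -91908.
Checking the remaining points: n·W = -91908, n·V = -91908, n·U = -91908.
All equal -91908, so all 6 points lie in one plane.

Yes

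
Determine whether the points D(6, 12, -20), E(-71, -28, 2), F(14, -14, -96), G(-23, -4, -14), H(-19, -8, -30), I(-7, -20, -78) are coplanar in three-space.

The plane through D, E, F has normal n = DE × DF = (3612, -5676, 2322) and equation n·P = -92880.
Checking the remaining points: n·G = -92880, n·H = -92880, n·I = -92880.
All equal -92880, so all 6 points lie in one plane.

Yes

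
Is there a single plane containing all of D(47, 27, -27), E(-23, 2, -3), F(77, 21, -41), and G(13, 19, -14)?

No

A normal to the plane through D, E, F is n = DE × DF = (494, -260, 1170).
The plane has equation n·P = -15392. For G: n·G = -14898.
-14898 ≠ -15392, so G is off the plane.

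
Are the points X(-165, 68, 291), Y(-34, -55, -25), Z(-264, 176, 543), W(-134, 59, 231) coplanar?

A normal to the plane through X, Y, Z is n = XY × XZ = (3132, -1728, 1971).
The plane has equation n·P = -60723. For W: n·W = -66339.
-66339 ≠ -60723, so W is off the plane.

No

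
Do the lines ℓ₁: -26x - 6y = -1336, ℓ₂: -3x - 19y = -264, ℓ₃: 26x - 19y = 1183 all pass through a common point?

Intersecting ℓ₁ and ℓ₂: solving the 2×2 system gives (x, y) = (50, 6).
Substitute into ℓ₃: (26)(50) + (-19)(6) = 1186.
But ℓ₃ requires 1183 ≠ 1186, so the three lines have no common point.

No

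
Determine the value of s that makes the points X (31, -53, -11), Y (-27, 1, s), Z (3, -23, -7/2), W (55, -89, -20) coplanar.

5/2

The points are coplanar iff XY · (XZ × XW) = 0.
Expanding, this is linear in s: (288)s + (-720) = 0.
So s = 5/2.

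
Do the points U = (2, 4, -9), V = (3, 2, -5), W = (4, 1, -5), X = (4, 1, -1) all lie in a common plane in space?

No

A normal to the plane through U, V, W is n = UV × UW = (4, 4, 1).
The plane has equation n·P = 15. For X: n·X = 19.
19 ≠ 15, so X is off the plane.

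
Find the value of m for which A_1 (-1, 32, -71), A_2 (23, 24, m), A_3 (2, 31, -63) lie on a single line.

-7

Direction A_1A_3 = (3, -1, 8). From the x-coordinate of A_2, the parameter along the line is τ = (23 − (-1))/3 = 8.
Then m = (-71) + 8·(8) = -7.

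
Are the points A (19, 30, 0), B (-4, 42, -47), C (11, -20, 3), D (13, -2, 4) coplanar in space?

No

The four points are coplanar iff the 3×3 determinant with rows AB, AC, AD is zero.
Rows: (-23, 12, -47), (-8, -50, 3), (-6, -32, 4).
Expanding along the first row: (-23)(-104) − (12)(-14) + (-47)(-44) = 4628.
Nonzero ⇒ not coplanar.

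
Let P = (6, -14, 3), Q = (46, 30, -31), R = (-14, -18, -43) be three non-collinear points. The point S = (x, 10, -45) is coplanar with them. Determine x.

18

The plane through P, Q, R has equation −2160x + 2520y + 720z = -46080.
Substituting S: (-2160)x + (-7200) = -46080, so x = 18.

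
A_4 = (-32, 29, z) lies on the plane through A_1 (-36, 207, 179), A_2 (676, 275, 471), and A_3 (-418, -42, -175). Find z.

The plane through A_1, A_2, A_3 has equation 48636x + 140504y − 151312z = 248584.
Substituting A_4: (-151312)z + (2518264) = 248584, so z = 15.

15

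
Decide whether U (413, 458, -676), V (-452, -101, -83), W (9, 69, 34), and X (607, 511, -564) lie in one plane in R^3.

Yes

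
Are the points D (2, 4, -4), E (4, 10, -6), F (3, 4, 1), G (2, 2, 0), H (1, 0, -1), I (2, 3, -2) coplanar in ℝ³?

Yes

The plane through D, E, F has normal n = DE × DF = (30, -12, -6) and equation n·P = 36.
Checking the remaining points: n·G = 36, n·H = 36, n·I = 36.
All equal 36, so all 6 points lie in one plane.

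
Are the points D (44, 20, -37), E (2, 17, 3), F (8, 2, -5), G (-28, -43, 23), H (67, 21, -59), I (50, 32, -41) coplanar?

Yes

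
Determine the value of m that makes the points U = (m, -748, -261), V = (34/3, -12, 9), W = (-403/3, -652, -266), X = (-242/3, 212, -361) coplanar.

-142

Coplanarity ⇔ det[UV; UW; UX] = 0.
Expanding, this is linear in m: (-298400)m + (-42372800) = 0.
So m = -142.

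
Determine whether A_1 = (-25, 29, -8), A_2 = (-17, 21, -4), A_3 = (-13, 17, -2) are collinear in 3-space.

Yes

A_1A_2 = (8, -8, 4), A_1A_3 = (12, -12, 6).
A_1A_2 × A_1A_3 = (0, 0, 0).
The cross product vanishes, so the three points are collinear.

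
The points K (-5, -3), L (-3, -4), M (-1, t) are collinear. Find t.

Collinearity: (M − K) must be parallel to (L − K) = (2, -1).
Cross-multiplying the components: (t − (-3))·(2) = (4)·(-1).
Solving gives t = -5.

-5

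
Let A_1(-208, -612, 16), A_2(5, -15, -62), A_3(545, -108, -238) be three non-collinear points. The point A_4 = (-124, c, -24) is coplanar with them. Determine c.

306

A normal to the plane is n = A_1A_2 × A_1A_3 = (-112326, -4632, -342189).
A_4 lies in the plane iff n · A_1A_4 = 0.
This gives (-4632)c + (1417392) = 0, so c = 306.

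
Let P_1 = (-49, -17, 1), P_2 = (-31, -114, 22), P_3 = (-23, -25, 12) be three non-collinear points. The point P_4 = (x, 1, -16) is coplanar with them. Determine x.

Coplanarity requires P_1P_2 · (P_1P_3 × P_1P_4) = 0.
P_1P_2 = (18, -97, 21), P_1P_3 = (26, -8, 11); the triple product is linear in x with coefficient -899 and constant term -78213.
Setting it to zero: x = -87.

-87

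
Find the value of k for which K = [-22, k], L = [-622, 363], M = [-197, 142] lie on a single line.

51

Collinearity: (K − L) must be parallel to (M − L) = (425, -221).
Cross-multiplying the components: (k − 363)·(425) = (600)·(-221).
Solving gives k = 51.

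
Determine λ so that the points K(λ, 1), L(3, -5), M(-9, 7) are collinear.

Collinearity: (K − L) must be parallel to (M − L) = (-12, 12).
Cross-multiplying the components: (λ − 3)·(12) = (6)·(-12).
Solving gives λ = -3.

-3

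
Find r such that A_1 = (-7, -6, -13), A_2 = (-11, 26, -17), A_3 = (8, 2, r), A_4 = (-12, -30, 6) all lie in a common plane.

The points are coplanar iff A_1A_2 · (A_1A_3 × A_1A_4) = 0.
Expanding, this is linear in r: (-256)r + (-11776) = 0.
So r = -46.

-46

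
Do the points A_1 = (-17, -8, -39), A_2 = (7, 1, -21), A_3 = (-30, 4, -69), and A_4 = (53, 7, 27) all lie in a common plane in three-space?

Yes

The four points are coplanar iff the 3×3 determinant with rows A_1A_2, A_1A_3, A_1A_4 is zero.
Rows: (24, 9, 18), (-13, 12, -30), (70, 15, 66).
Expanding along the first row: (24)(1242) − (9)(1242) + (18)(-1035) = 0.
Zero determinant ⇒ coplanar.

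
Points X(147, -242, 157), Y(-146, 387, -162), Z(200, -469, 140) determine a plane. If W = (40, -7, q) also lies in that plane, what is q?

44

The plane through X, Y, Z has equation −83106x − 21888y + 33174z = -1711368.
Substituting W: (33174)q + (-3171024) = -1711368, so q = 44.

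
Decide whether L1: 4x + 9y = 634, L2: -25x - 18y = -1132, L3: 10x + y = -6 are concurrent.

Yes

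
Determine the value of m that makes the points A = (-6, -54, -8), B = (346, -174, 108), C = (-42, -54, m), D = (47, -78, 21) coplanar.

4

Coplanarity ⇔ det[AB; AC; AD] = 0.
Expanding, this is linear in m: (2088)m + (-8352) = 0.
So m = 4.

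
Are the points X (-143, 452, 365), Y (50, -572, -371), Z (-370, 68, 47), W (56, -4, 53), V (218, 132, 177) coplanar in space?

No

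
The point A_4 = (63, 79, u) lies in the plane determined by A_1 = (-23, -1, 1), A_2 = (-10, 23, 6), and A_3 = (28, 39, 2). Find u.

7

Coplanarity requires A_1A_2 · (A_1A_3 × A_1A_4) = 0.
A_1A_2 = (13, 24, 5), A_1A_3 = (51, 40, 1); the triple product is linear in u with coefficient -704 and constant term 4928.
Setting it to zero: u = 7.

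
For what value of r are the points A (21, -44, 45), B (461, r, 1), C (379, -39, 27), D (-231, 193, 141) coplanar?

-101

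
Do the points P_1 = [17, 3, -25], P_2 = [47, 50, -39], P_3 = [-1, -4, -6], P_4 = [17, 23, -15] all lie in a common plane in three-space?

Yes

The four points are coplanar iff the 3×3 determinant with rows P_1P_2, P_1P_3, P_1P_4 is zero.
Rows: (30, 47, -14), (-18, -7, 19), (0, 20, 10).
Expanding along the first row: (30)(-450) − (47)(-180) + (-14)(-360) = 0.
Zero determinant ⇒ coplanar.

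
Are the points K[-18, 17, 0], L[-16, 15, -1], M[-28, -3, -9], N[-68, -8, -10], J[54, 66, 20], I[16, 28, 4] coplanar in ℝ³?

No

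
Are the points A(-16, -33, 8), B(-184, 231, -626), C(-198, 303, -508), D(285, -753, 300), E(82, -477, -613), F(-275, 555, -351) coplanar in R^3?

Yes

The plane through A, B, C has normal n = AB × AC = (76800, 28700, -8400) and equation n·P = -2243100.
Checking the remaining points: n·D = -2243100, n·E = -2243100, n·F = -2243100.
All equal -2243100, so all 6 points lie in one plane.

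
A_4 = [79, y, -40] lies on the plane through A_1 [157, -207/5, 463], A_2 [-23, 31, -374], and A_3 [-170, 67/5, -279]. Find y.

A normal to the plane is n = A_1A_2 × A_1A_3 = (-39266/5, 140139, 69054/5).
A_4 lies in the plane iff n · A_1A_4 = 0.
This gives (140139)y + (-2662641/5) = 0, so y = 19/5.

19/5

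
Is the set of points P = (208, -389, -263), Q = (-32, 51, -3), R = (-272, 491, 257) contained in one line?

PQ = (-240, 440, 260), PR = (-480, 880, 520).
PQ × PR = (0, 0, 0).
The cross product vanishes, so the three points are collinear.

Yes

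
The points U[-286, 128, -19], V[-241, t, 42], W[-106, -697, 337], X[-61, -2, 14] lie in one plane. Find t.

-17

Coplanarity ⇔ det[UV; UW; UX] = 0.
Expanding, this is linear in t: (74160)t + (1260720) = 0.
So t = -17.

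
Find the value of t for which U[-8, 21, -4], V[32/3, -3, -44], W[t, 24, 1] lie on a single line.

Collinearity requires UV × UW = 0; each component is linear in t.
The y-component gives (-40)t + (-1240/3) = 0, so t = -31/3.
The remaining components then also vanish.

-31/3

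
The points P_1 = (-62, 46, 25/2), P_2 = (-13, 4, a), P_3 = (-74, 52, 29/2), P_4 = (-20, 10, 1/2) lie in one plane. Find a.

-3/2

The points are coplanar iff P_1P_2 · (P_1P_3 × P_1P_4) = 0.
Expanding, this is linear in a: (180)a + (270) = 0.
So a = -3/2.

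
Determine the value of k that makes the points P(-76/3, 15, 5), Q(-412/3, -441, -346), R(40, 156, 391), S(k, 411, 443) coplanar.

260/3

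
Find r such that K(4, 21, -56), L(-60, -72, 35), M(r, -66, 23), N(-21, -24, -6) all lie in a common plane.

Normal to plane KLN: n = (-555, 925, 555); plane equation n·P = -13875.
Requiring n·M = -13875: (-555)r + (-48285) = -13875.
So r = -62.

-62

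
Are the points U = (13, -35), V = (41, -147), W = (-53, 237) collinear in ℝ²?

UV = (28, -112), UW = (-66, 272).
If collinear, UW would be a scalar multiple of UV. But (28)·(272) ≠ (-112)·(-66) (difference 224), so they are not parallel; the points are not collinear.

No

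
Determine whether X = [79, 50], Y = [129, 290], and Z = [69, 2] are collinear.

Yes

XY = (50, 240), XZ = (-10, -48).
Twice the signed area of △XYZ is (50)(-48) − (240)(-10) = 0.
The triangle is degenerate (zero area), so the points are collinear.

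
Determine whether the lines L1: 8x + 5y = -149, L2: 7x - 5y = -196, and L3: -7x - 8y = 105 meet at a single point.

Yes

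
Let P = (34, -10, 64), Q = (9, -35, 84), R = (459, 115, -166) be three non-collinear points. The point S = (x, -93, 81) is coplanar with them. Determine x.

65

Coplanarity requires PQ · (PR × PS) = 0.
PQ = (-25, -25, 20), PR = (425, 125, -230); the triple product is linear in x with coefficient 3250 and constant term -211250.
Setting it to zero: x = 65.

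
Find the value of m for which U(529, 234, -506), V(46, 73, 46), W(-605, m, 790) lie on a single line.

-144

Collinearity requires UV × UW = 0; each component is linear in m.
The x-component gives (-552)m + (-79488) = 0, so m = -144.
The remaining components then also vanish.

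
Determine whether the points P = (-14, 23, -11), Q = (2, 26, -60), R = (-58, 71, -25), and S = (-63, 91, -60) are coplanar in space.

No

A normal to the plane through P, Q, R is n = PQ × PR = (2310, 2380, 900).
The plane has equation n·X = 12500. For S: n·S = 17050.
17050 ≠ 12500, so S is off the plane.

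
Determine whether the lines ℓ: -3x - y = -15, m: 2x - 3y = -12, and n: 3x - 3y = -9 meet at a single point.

Yes

Lines aᵢx + bᵢy = cᵢ with pairwise distinct directions are concurrent exactly when det[aᵢ bᵢ cᵢ] = 0.
Here the determinant is 0.
It vanishes, so the lines are concurrent at (3, 6).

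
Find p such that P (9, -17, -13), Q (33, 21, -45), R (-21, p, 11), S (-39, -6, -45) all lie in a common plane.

Normal to plane PQS: n = (-864, 2304, 2088); plane equation n·X = -74088.
Requiring n·R = -74088: (2304)p + (41112) = -74088.
So p = -50.

-50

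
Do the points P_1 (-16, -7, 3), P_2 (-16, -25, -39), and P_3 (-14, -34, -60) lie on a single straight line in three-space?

P_1P_2 = (0, -18, -42), P_1P_3 = (2, -27, -63).
Comparing components 3 and 1: (-42)(2) − (0)(-63) = -84 ≠ 0, so P_1P_2 and P_1P_3 are not parallel and the points are not collinear.

No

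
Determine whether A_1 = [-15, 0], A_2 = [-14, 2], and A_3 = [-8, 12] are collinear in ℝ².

A_1A_2 = (1, 2), A_1A_3 = (7, 12).
If collinear, A_1A_3 would be a scalar multiple of A_1A_2. But (1)·(12) ≠ (2)·(7) (difference -2), so they are not parallel; the points are not collinear.

No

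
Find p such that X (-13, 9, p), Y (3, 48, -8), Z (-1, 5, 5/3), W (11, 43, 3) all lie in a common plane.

-41/3

Coplanarity ⇔ det[XY; XZ; XW] = 0.
Expanding, this is linear in p: (-364)p + (-14924/3) = 0.
So p = -41/3.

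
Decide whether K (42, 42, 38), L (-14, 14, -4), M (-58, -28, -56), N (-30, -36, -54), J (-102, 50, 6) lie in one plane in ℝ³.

No

The plane through K, L, M has normal n = KL × KM = (-308, -1064, 1120) and equation n·P = -15064.
Checking the remaining points: n·N = -12936, n·J = -15064.
Since n·N = -12936 ≠ -15064, N is off the plane and the points are not all coplanar.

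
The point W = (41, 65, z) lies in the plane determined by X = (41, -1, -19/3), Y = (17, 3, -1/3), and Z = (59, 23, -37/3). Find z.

Coplanarity requires XY · (XZ × XW) = 0.
XY = (-24, 4, 6), XZ = (18, 24, -6); the triple product is linear in z with coefficient -648 and constant term -6480.
Setting it to zero: z = -10.

-10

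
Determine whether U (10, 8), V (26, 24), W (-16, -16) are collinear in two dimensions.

UV = (16, 16), UW = (-26, -24).
Twice the signed area of △UVW is (16)(-24) − (16)(-26) = 32.
The area is nonzero, so the three points are not collinear.

No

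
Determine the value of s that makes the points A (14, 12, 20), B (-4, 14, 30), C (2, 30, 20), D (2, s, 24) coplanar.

Normal to plane ABC: n = (-180, -120, -300); plane equation n·P = -9960.
Requiring n·D = -9960: (-120)s + (-7560) = -9960.
So s = 20.

20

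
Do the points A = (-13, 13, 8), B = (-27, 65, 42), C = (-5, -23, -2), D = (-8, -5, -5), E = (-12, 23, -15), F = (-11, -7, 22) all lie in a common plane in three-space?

The plane through A, B, C has normal n = AB × AC = (704, 132, 88) and equation n·P = -6732.
Checking the remaining points: n·D = -6732, n·E = -6732, n·F = -6732.
All equal -6732, so all 6 points lie in one plane.

Yes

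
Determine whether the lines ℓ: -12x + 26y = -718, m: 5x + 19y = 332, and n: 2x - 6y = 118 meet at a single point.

Lines aᵢx + bᵢy = cᵢ with pairwise distinct directions are concurrent exactly when det[aᵢ bᵢ cᵢ] = 0.
Here the determinant is -60.
Nonzero, so no common point exists.

No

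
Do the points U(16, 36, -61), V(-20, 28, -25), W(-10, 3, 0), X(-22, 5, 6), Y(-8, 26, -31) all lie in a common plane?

The plane through U, V, W has normal n = UV × UW = (700, 1260, 980) and equation n·P = -3220.
Checking the remaining points: n·X = -3220, n·Y = -3220.
All equal -3220, so all 5 points lie in one plane.

Yes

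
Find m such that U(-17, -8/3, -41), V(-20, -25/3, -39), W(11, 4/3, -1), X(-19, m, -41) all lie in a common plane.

-16/3

Normal to plane UVW: n = (-704/3, 176, 440/3); plane equation n·P = -7480/3.
Requiring n·X = -7480/3: (176)m + (-4664/3) = -7480/3.
So m = -16/3.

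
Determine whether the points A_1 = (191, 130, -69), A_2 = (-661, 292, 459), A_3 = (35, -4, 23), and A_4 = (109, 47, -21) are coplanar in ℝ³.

With A_1 as base: A_1A_2 = (-852, 162, 528), A_1A_3 = (-156, -134, 92), A_1A_4 = (-82, -83, 48).
A_1A_3 × A_1A_4 = (1204, -56, 1960).
A_1A_2 · (A_1A_3 × A_1A_4) = 0.
The scalar triple product vanishes, so the four points are coplanar.

Yes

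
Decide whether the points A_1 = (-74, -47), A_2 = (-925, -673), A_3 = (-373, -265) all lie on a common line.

A_1A_2 = (-851, -626), A_1A_3 = (-299, -218).
det[A_1A_2; A_1A_3] = (-851)(-218) − (-626)(-299) = -1656.
The determinant is nonzero, so they are not collinear.

No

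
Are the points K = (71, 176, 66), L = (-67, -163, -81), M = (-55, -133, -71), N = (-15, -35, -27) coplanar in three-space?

A normal to the plane through K, L, M is n = KL × KM = (1020, -384, -72).
The plane has equation n·P = 84. For N: n·N = 84.
Equal, so N lies in the plane and all four are coplanar.

Yes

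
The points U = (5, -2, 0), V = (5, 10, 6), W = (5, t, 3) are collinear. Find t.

Direction UV = (0, 12, 6). From the z-coordinate of W, the parameter along the line is τ = (3 − 0)/6 = 1/2.
Then t = (-2) + 1/2·(12) = 4.

4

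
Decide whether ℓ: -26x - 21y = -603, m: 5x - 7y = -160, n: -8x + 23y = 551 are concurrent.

Yes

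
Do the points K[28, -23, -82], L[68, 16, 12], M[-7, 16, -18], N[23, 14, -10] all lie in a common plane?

Yes

With K as base: KL = (40, 39, 94), KM = (-35, 39, 64), KN = (-5, 37, 72).
KM × KN = (440, 2200, -1100).
KL · (KM × KN) = 0.
The scalar triple product vanishes, so the four points are coplanar.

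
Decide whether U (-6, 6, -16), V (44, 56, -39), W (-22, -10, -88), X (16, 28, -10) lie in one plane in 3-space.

With U as base: UV = (50, 50, -23), UW = (-16, -16, -72), UX = (22, 22, 6).
UW × UX = (1488, -1488, 0).
UV · (UW × UX) = 0.
The scalar triple product vanishes, so the four points are coplanar.

Yes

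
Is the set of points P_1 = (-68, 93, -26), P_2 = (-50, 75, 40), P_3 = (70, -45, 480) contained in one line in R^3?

Yes

P_1P_2 = (18, -18, 66), P_1P_3 = (138, -138, 506).
Each component of P_1P_3 is 23/3 times the corresponding component of P_1P_2, so P_1P_3 = 23/3·P_1P_2 and the points are collinear.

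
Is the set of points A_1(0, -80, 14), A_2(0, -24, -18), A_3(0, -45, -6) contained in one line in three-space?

Yes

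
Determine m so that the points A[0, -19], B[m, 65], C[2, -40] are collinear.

-8

The three points are collinear iff det[AB; AC] = 0.
This determinant is linear in m: (-21)m + (-168) = 0, so m = -8.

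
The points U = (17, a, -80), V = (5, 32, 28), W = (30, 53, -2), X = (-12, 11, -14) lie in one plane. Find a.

32

Coplanarity ⇔ det[UV; UW; UX] = 0.
Expanding, this is linear in a: (-1560)a + (49920) = 0.
So a = 32.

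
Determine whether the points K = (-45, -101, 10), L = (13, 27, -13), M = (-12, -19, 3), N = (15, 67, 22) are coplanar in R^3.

No

The four points are coplanar iff the 3×3 determinant with rows KL, KM, KN is zero.
Rows: (58, 128, -23), (33, 82, -7), (60, 168, 12).
Expanding along the first row: (58)(2160) − (128)(816) + (-23)(624) = 6480.
Nonzero ⇒ not coplanar.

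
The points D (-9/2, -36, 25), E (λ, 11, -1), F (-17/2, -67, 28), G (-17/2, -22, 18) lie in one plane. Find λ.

-41/2

Normal to plane DFG: n = (175, -40, -180); plane equation n·P = -7695/2.
Requiring n·E = -7695/2: (175)λ + (-260) = -7695/2.
So λ = -41/2.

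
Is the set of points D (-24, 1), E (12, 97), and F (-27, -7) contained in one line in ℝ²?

DE = (36, 96), DF = (-3, -8).
Twice the signed area of △DEF is (36)(-8) − (96)(-3) = 0.
The triangle is degenerate (zero area), so the points are collinear.

Yes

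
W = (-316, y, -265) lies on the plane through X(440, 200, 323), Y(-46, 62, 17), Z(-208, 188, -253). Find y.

A normal to the plane is n = XY × XZ = (75816, -81648, -83592).
W lies in the plane iff n · XW = 0.
This gives (-81648)y + (8164800) = 0, so y = 100.

100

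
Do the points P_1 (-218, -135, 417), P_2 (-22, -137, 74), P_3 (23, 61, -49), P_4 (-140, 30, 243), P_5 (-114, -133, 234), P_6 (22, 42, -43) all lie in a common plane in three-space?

The plane through P_1, P_2, P_3 has normal n = P_1P_2 × P_1P_3 = (68160, 8673, 38898) and equation n·P = 190731.
Checking the remaining points: n·P_4 = 170004, n·P_5 = 178383, n·P_6 = 191172.
Since n·P_4 = 170004 ≠ 190731, P_4 is off the plane and the points are not all coplanar.

No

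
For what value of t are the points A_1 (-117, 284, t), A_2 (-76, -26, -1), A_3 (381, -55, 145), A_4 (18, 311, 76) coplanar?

Coplanarity ⇔ det[A_1A_2; A_1A_3; A_1A_4] = 0.
Expanding, this is linear in t: (-156735)t + (4388580) = 0.
So t = 28.

28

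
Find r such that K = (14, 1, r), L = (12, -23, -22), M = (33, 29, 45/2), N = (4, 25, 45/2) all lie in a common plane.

-1/2

The points are coplanar iff KL · (KM × KN) = 0.
Expanding, this is linear in r: (-1424)r + (-712) = 0.
So r = -1/2.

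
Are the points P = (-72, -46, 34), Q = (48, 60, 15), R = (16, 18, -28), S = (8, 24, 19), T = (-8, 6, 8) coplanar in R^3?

Yes

The plane through P, Q, R has normal n = PQ × PR = (-5356, 5768, -1648) and equation n·X = 64272.
Checking the remaining points: n·S = 64272, n·T = 64272.
All equal 64272, so all 5 points lie in one plane.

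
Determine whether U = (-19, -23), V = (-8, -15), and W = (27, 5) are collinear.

UV = (11, 8), UW = (46, 28).
Twice the signed area of △UVW is (11)(28) − (8)(46) = -60.
The area is nonzero, so the three points are not collinear.

No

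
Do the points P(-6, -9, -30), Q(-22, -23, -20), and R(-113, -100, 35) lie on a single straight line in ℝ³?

No

PQ = (-16, -14, 10), PR = (-107, -91, 65).
Comparing components 3 and 1: (10)(-107) − (-16)(65) = -30 ≠ 0, so PQ and PR are not parallel and the points are not collinear.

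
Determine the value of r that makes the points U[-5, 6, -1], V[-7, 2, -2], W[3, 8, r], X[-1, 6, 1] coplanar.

The points are coplanar iff UV · (UW × UX) = 0.
Expanding, this is linear in r: (-16)r + (48) = 0.
So r = 3.

3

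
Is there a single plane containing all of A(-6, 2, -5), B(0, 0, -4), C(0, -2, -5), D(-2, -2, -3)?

With A as base: AB = (6, -2, 1), AC = (6, -4, 0), AD = (4, -4, 2).
AC × AD = (-8, -12, -8).
AB · (AC × AD) = -32.
Since -32 ≠ 0, the four points are not coplanar.

No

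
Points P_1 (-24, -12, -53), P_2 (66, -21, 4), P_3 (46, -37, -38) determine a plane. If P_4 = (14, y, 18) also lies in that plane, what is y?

The plane through P_1, P_2, P_3 has equation 1290x + 2640y − 1620z = 23220.
Substituting P_4: (2640)y + (-11100) = 23220, so y = 13.

13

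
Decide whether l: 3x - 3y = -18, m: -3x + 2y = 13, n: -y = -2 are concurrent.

Intersecting l and m: solving the 2×2 system gives (x, y) = (-1, 5).
Substitute into n: (0)(-1) + (-1)(5) = -5.
But n requires -2 ≠ -5, so the three lines have no common point.

No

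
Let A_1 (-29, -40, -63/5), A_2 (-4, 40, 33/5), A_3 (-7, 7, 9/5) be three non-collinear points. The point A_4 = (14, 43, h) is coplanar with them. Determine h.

Coplanarity requires A_1A_2 · (A_1A_3 × A_1A_4) = 0.
A_1A_2 = (25, 80, 96/5), A_1A_3 = (22, 47, 72/5); the triple product is linear in h with coefficient -585 and constant term 8541.
Setting it to zero: h = 73/5.

73/5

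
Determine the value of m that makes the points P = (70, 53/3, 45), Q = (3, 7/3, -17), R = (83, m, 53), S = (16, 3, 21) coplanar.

Coplanarity ⇔ det[PQ; PR; PS] = 0.
Expanding, this is linear in m: (-1740)m + (36540) = 0.
So m = 21.

21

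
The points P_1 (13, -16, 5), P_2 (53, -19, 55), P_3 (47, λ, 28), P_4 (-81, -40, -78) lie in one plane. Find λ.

-1

Normal to plane P_1P_2P_4: n = (1449, -1380, -1242); plane equation n·P = 34707.
Requiring n·P_3 = 34707: (-1380)λ + (33327) = 34707.
So λ = -1.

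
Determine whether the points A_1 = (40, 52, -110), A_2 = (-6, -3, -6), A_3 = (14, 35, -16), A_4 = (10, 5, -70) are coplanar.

Yes

A normal to the plane through A_1, A_2, A_3 is n = A_1A_2 × A_1A_3 = (-3402, 1620, -648).
The plane has equation n·P = 19440. For A_4: n·A_4 = 19440.
Equal, so A_4 lies in the plane and all four are coplanar.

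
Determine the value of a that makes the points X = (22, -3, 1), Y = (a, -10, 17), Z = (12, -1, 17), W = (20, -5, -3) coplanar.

-15

The points are coplanar iff XY · (XZ × XW) = 0.
Expanding, this is linear in a: (24)a + (360) = 0.
So a = -15.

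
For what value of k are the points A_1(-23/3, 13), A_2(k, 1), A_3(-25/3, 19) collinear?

Collinearity: (A_2 − A_1) must be parallel to (A_3 − A_1) = (-2/3, 6).
Cross-multiplying the components: (k − (-23/3))·(6) = (-12)·(-2/3).
Solving gives k = -19/3.

-19/3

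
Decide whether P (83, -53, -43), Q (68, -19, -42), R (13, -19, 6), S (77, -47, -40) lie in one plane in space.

No

With P as base: PQ = (-15, 34, 1), PR = (-70, 34, 49), PS = (-6, 6, 3).
PR × PS = (-192, -84, -216).
PQ · (PR × PS) = -192.
Since -192 ≠ 0, the four points are not coplanar.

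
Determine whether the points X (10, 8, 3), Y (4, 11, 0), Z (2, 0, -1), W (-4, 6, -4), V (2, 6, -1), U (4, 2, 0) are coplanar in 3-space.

The plane through X, Y, Z has normal n = XY × XZ = (-36, 0, 72) and equation n·P = -144.
Checking the remaining points: n·W = -144, n·V = -144, n·U = -144.
All equal -144, so all 6 points lie in one plane.

Yes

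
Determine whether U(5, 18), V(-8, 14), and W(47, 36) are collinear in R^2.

No

UV = (-13, -4), UW = (42, 18).
Twice the signed area of △UVW is (-13)(18) − (-4)(42) = -66.
The area is nonzero, so the three points are not collinear.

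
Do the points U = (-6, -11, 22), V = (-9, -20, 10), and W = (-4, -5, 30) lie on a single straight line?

Yes

UV = (-3, -9, -12), UW = (2, 6, 8).
Each component of UW is -2/3 times the corresponding component of UV, so UW = -2/3·UV and the points are collinear.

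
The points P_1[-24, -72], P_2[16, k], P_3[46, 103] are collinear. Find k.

Collinearity: (P_2 − P_1) must be parallel to (P_3 − P_1) = (70, 175).
Cross-multiplying the components: (k − (-72))·(70) = (40)·(175).
Solving gives k = 28.

28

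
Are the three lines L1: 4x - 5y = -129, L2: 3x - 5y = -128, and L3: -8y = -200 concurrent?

Yes

Intersecting L1 and L2: solving the 2×2 system gives (x, y) = (-1, 25).
Substitute into L3: (0)(-1) + (-8)(25) = -200.
This equals -200, so (-1, 25) lies on all three lines and they are concurrent.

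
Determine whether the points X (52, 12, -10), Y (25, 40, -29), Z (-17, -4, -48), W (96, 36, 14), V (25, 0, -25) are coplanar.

No

The plane through X, Y, Z has normal n = XY × XZ = (-1368, 285, 2364) and equation n·P = -91356.
Checking the remaining points: n·W = -87972, n·V = -93300.
Since n·W = -87972 ≠ -91356, W is off the plane and the points are not all coplanar.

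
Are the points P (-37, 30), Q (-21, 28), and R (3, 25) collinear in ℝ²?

Yes

PQ = (16, -2), PR = (40, -5).
Checking proportionality: PR = 5/2·PQ, so the vectors are parallel and the points are collinear.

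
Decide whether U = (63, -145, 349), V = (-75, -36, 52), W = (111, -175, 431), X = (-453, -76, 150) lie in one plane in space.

The four points are coplanar iff the 3×3 determinant with rows UV, UW, UX is zero.
Rows: (-138, 109, -297), (48, -30, 82), (-516, 69, -199).
Expanding along the first row: (-138)(312) − (109)(32760) + (-297)(-12168) = 0.
Zero determinant ⇒ coplanar.

Yes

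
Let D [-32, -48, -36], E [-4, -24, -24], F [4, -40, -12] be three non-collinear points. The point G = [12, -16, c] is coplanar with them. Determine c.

-15

Coplanarity requires DE · (DF × DG) = 0.
DE = (28, 24, 12), DF = (36, 8, 24); the triple product is linear in c with coefficient -640 and constant term -9600.
Setting it to zero: c = -15.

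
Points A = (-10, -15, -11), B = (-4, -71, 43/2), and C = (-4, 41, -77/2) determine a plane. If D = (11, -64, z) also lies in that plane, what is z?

24

A normal to the plane is n = AB × AC = (-280, 360, 672).
D lies in the plane iff n · AD = 0.
This gives (672)z + (-16128) = 0, so z = 24.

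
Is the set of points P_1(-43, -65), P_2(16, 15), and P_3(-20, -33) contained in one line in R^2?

P_1P_2 = (59, 80), P_1P_3 = (23, 32).
det[P_1P_2; P_1P_3] = (59)(32) − (80)(23) = 48.
The determinant is nonzero, so they are not collinear.

No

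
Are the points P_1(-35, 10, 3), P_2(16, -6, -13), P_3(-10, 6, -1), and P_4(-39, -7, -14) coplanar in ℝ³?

Yes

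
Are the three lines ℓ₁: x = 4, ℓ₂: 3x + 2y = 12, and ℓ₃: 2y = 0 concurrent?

Yes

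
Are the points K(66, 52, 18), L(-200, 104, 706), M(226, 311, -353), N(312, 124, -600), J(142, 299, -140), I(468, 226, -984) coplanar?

No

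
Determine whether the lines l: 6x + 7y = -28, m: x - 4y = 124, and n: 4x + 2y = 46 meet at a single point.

No

Intersecting l and m: solving the 2×2 system gives (x, y) = (756/31, -772/31).
Substitute into n: (4)(756/31) + (2)(-772/31) = 1480/31.
But n requires 46 ≠ 1480/31, so the three lines have no common point.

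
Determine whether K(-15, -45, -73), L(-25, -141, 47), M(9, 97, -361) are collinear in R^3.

KL = (-10, -96, 120), KM = (24, 142, -288).
Comparing components 2 and 3: (-96)(-288) − (120)(142) = 10608 ≠ 0, so KL and KM are not parallel and the points are not collinear.

No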